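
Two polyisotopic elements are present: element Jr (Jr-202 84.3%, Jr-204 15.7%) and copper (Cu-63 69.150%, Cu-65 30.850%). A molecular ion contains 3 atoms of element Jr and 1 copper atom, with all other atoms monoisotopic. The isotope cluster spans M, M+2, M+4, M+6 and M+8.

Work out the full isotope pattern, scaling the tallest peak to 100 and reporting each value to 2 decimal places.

Element Jr pattern (n=3): 0.59907711 : 0.33471568 : 0.06233732 : 0.00386989
Copper pattern (n=1): 0.6915 : 0.3085
Convolve the two distributions (both contribute in 2-u steps):
  M: 0.59907711×0.6915 = 0.414262
  M+2: 0.59907711×0.3085 + 0.33471568×0.6915 = 0.416271
  M+4: 0.33471568×0.3085 + 0.06233732×0.6915 = 0.146366
  M+6: 0.06233732×0.3085 + 0.00386989×0.6915 = 0.021907
  M+8: 0.00386989×0.3085 = 0.001194
Scale to base peak (0.416271) = 100: 99.52 : 100.00 : 35.16 : 5.26 : 0.29

99.52 : 100.00 : 35.16 : 5.26 : 0.29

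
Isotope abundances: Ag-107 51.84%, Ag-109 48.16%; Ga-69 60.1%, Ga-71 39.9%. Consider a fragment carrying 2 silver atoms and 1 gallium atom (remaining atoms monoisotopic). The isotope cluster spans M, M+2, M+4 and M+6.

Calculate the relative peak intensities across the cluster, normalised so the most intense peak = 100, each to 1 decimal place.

Silver pattern (n=2): 0.26873856 : 0.49932288 : 0.23193856
Gallium pattern (n=1): 0.6010 : 0.3990
Convolve the two distributions (both contribute in 2-u steps):
  M: 0.26873856×0.6010 = 0.161512
  M+2: 0.26873856×0.3990 + 0.49932288×0.6010 = 0.407320
  M+4: 0.49932288×0.3990 + 0.23193856×0.6010 = 0.338625
  M+6: 0.23193856×0.3990 = 0.092543
Scale to base peak (0.407320) = 100: 39.7 : 100.0 : 83.1 : 22.7

39.7 : 100.0 : 83.1 : 22.7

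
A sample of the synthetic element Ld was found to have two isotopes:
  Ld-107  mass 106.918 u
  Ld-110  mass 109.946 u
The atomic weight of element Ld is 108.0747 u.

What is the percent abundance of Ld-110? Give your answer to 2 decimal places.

38.20%

Let x be the fractional abundance of Ld-107; then Ld-110 has abundance 1 − x.
106.918·x + 109.946·(1 − x) = 108.0747
(106.918 − 109.946)·x = 108.0747 − 109.946
x = -1.8713 / -3.028 = 0.61800 → 61.80% Ld-107, 38.20% Ld-110.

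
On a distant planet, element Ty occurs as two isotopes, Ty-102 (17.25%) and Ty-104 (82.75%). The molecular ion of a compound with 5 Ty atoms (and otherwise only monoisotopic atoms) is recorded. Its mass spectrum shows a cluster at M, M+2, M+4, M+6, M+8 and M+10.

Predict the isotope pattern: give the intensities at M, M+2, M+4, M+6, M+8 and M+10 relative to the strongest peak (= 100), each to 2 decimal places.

0.04 : 0.91 : 8.69 : 41.69 : 100.00 : 95.94

The 5 Ty atoms are independent, so intensities follow the terms of (0.1725 + 0.8275)^5.
P(M) = 0.1725^5 = 0.000153
P(M+2) = 5 × 0.1725^4 × 0.8275^1 = 0.003663
P(M+4) = 10 × 0.1725^3 × 0.8275^2 = 0.035148
P(M+6) = 10 × 0.1725^2 × 0.8275^3 = 0.168610
P(M+8) = 5 × 0.1725^1 × 0.8275^4 = 0.404419
P(M+10) = 0.8275^5 = 0.388007
The M+8 peak is largest (0.404419); scaling to 100 gives 0.04 : 0.91 : 8.69 : 41.69 : 100.00 : 95.94.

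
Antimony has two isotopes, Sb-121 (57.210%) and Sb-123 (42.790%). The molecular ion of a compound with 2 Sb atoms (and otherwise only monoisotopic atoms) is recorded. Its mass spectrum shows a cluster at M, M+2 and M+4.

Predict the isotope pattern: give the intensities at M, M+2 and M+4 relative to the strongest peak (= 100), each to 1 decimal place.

66.8 : 100.0 : 37.4

Expanding (0.57210 + 0.42790)^2:
P(M) = 0.57210^2 = 0.327298
P(M+2) = 2 × 0.57210^1 × 0.42790^1 = 0.489603
P(M+4) = 0.42790^2 = 0.183098
The M+2 peak is largest (0.489603); scaling to 100 gives 66.8 : 100.0 : 37.4.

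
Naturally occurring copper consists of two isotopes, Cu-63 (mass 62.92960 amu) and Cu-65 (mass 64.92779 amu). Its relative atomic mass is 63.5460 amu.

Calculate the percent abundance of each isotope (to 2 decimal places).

Let x be the fractional abundance of Cu-63; then Cu-65 has abundance 1 − x.
62.92960·x + 64.92779·(1 − x) = 63.5460
(62.92960 − 64.92779)·x = 63.5460 − 64.92779
x = -1.38179 / -1.99819 = 0.69152 → 69.15% Cu-63, 30.85% Cu-65.

Cu-63: 69.15%, Cu-65: 30.85%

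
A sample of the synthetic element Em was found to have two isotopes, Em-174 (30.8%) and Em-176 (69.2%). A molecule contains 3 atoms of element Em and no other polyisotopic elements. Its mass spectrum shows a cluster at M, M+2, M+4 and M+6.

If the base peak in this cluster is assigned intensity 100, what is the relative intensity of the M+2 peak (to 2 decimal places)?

Binomial terms of (0.308 + 0.692)^3: M 0.0292, M+2 0.1969, M+4 0.4425, M+6 0.3314 → M+4 is the base peak.
P(M+4) = C(3,2) × 0.308^1 × 0.692^2 = 3 × 0.3080 × 0.478864 = 0.442470 (base)
P(M+2) = C(3,1) × 0.308^2 × 0.692^1 = 3 × 0.094864 × 0.6920 = 0.196938
Relative intensity = 0.196938 / 0.442470 × 100 = 44.51

44.51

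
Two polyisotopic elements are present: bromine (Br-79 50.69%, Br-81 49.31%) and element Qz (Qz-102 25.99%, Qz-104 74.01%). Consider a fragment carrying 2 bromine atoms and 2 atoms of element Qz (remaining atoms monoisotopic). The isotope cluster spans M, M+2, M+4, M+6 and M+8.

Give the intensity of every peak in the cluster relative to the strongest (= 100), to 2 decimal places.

Bromine pattern (n=2): 0.25694761 : 0.49990478 : 0.24314761
Element Qz pattern (n=2): 0.06754801 : 0.38470398 : 0.54774801
Convolve the two distributions (both contribute in 2-u steps):
  M: 0.25694761×0.06754801 = 0.017356
  M+2: 0.25694761×0.38470398 + 0.49990478×0.06754801 = 0.132616
  M+4: 0.25694761×0.54774801 + 0.49990478×0.38470398 + 0.24314761×0.06754801 = 0.349482
  M+6: 0.49990478×0.54774801 + 0.24314761×0.38470398 = 0.367362
  M+8: 0.24314761×0.54774801 = 0.133184
Scale to base peak (0.367362) = 100: 4.72 : 36.10 : 95.13 : 100.00 : 36.25

4.72 : 36.10 : 95.13 : 100.00 : 36.25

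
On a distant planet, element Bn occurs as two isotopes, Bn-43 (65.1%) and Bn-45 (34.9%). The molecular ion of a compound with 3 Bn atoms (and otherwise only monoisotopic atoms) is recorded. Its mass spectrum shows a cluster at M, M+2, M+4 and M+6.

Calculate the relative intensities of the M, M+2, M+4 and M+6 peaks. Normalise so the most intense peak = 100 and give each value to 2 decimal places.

Each Bn atom is independently Bn-43 (p = 0.651) or Bn-45 (q = 0.349); the cluster is the binomial expansion (p + q)^3.
P(M) = 0.651^3 = 0.275894
P(M+2) = 3 × 0.651^2 × 0.349^1 = 0.443720
P(M+4) = 3 × 0.651^1 × 0.349^2 = 0.237877
P(M+6) = 0.349^3 = 0.042509
The M+2 peak is largest (0.443720); scaling to 100 gives 62.18 : 100.00 : 53.61 : 9.58.

62.18 : 100.00 : 53.61 : 9.58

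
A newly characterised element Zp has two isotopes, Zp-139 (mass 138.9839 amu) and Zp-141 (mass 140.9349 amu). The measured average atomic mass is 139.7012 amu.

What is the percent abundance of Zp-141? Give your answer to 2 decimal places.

36.77%

With x = fraction of Zp-139 (so Zp-141 is 1 − x):
138.9839·x + 140.9349·(1 − x) = 139.7012
(138.9839 − 140.9349)·x = 139.7012 − 140.9349
x = -1.2337 / -1.9510 = 0.63234 → 63.23% Zp-139, 36.77% Zp-141.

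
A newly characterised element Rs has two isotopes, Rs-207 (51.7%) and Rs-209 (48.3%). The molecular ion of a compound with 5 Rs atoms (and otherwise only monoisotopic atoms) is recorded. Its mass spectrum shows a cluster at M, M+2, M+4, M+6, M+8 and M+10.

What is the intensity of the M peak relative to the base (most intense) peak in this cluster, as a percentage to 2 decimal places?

11.46%

(0.517 + 0.483)^5 gives M 0.0369, M+2 0.1725, M+4 0.3224, M+6 0.3012, M+8 0.1407, M+10 0.0263; the largest is M+4.
P(M+4) = C(5,2) × 0.517^3 × 0.483^2 = 10 × 0.13818841 × 0.233289 = 0.322378 (base)
P(M) = C(5,0) × 0.517^5 × 0.483^0 = 1 × 0.03693624 × 1.0000 = 0.036936
Relative intensity = 0.036936 / 0.322378 × 100 = 11.46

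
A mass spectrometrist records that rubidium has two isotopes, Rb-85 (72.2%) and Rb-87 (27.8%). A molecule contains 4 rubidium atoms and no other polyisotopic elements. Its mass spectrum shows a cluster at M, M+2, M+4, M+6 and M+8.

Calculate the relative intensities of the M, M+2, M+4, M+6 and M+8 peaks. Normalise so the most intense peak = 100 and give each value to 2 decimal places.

The 4 Rb atoms are independent, so intensities follow the terms of (0.722 + 0.278)^4.
P(M) = 0.722^4 = 0.271737
P(M+2) = 4 × 0.722^3 × 0.278^1 = 0.418520
P(M+4) = 6 × 0.722^2 × 0.278^2 = 0.241721
P(M+6) = 4 × 0.722^1 × 0.278^3 = 0.062049
P(M+8) = 0.278^4 = 0.005973
The M+2 peak is largest (0.418520); scaling to 100 gives 64.93 : 100.00 : 57.76 : 14.83 : 1.43.

64.93 : 100.00 : 57.76 : 14.83 : 1.43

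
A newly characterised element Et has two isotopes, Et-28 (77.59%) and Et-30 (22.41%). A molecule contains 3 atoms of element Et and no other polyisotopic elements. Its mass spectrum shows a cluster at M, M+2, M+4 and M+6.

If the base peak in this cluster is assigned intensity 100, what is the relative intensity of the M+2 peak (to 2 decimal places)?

86.65

Term probabilities: M 0.4671, M+2 0.4047, M+4 0.1169, M+6 0.0113. Base peak = M.
P(M) = C(3,0) × 0.7759^3 × 0.2241^0 = 1 × 0.46710795 × 1.0000 = 0.467108 (base)
P(M+2) = C(3,1) × 0.7759^2 × 0.2241^1 = 3 × 0.60202081 × 0.2241 = 0.404739
Relative intensity = 0.404739 / 0.467108 × 100 = 86.65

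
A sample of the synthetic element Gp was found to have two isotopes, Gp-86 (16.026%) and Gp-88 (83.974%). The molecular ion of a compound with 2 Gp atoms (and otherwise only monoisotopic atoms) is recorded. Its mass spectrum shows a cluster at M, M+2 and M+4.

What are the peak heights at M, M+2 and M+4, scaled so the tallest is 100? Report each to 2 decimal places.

Each Gp atom is independently Gp-86 (p = 0.16026) or Gp-88 (q = 0.83974); the cluster is the binomial expansion (p + q)^2.
P(M) = 0.16026^2 = 0.025683
P(M+2) = 2 × 0.16026^1 × 0.83974^1 = 0.269153
P(M+4) = 0.83974^2 = 0.705163
The M+4 peak is largest (0.705163); scaling to 100 gives 3.64 : 38.17 : 100.00.

3.64 : 38.17 : 100.00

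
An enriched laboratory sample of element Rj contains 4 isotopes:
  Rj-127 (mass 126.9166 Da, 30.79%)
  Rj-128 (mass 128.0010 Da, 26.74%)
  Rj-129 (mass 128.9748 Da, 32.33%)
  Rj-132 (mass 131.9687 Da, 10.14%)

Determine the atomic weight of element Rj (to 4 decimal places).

Ar = Σ fᵢ·mᵢ = 0.3079 × 126.9166 + 0.2674 × 128.0010 + 0.3233 × 128.9748 + 0.1014 × 131.9687
= 39.07762 + 34.22747 + 41.69755 + 13.38163 = 128.38427 Da

128.3843 Da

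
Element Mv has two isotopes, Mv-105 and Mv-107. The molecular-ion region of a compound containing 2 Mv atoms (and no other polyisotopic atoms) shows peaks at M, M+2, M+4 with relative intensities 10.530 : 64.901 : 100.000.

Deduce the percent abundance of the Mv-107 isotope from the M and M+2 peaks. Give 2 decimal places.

If p is the fraction of Mv that is Mv-105, then I(M+2)/I(M) = [C(2,1)·p^1·(1−p)] / p^2 = 2·(1−p)/p = 64.901/10.530 = 6.1634
(1−p)/p = 6.1634/2 = 3.0817  ⇒  p = 1/(1 + 3.0817) = 0.2450
Mv-105: 24.50%, Mv-107: 75.50%.

75.50%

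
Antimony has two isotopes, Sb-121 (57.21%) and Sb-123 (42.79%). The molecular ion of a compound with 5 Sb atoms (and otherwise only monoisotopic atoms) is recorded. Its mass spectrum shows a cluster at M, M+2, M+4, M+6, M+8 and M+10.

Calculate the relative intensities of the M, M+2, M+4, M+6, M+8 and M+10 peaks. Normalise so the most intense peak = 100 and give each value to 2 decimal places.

17.88 : 66.85 : 100.00 : 74.79 : 27.97 : 4.18

The 5 Sb atoms are independent, so intensities follow the terms of (0.5721 + 0.4279)^5.
P(M) = 0.5721^5 = 0.061286
P(M+2) = 5 × 0.5721^4 × 0.4279^1 = 0.229192
P(M+4) = 10 × 0.5721^3 × 0.4279^2 = 0.342847
P(M+6) = 10 × 0.5721^2 × 0.4279^3 = 0.256431
P(M+8) = 5 × 0.5721^1 × 0.4279^4 = 0.095898
P(M+10) = 0.4279^5 = 0.014345
The M+4 peak is largest (0.342847); scaling to 100 gives 17.88 : 66.85 : 100.00 : 74.79 : 27.97 : 4.18.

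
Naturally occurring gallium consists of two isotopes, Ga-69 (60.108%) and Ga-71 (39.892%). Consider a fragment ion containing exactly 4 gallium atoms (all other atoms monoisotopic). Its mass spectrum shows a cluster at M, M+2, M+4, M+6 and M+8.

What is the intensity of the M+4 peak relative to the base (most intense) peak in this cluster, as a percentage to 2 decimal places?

(0.60108 + 0.39892)^4 gives M 0.1305, M+2 0.3465, M+4 0.3450, M+6 0.1526, M+8 0.0253; the largest is M+2.
P(M+2) = C(4,1) × 0.60108^3 × 0.39892^1 = 4 × 0.2171685 × 0.39892 = 0.346531 (base)
P(M+4) = C(4,2) × 0.60108^2 × 0.39892^2 = 6 × 0.36129717 × 0.15913717 = 0.344975
Relative intensity = 0.344975 / 0.346531 × 100 = 99.55

99.55%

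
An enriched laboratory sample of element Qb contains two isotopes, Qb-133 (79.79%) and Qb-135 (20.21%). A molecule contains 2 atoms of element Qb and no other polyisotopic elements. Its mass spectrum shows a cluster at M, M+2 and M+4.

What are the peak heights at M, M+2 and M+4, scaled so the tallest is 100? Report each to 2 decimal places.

Expanding (0.7979 + 0.2021)^2:
P(M) = 0.7979^2 = 0.636644
P(M+2) = 2 × 0.7979^1 × 0.2021^1 = 0.322511
P(M+4) = 0.2021^2 = 0.040844
The M peak is largest (0.636644); scaling to 100 gives 100.00 : 50.66 : 6.42.

100.00 : 50.66 : 6.42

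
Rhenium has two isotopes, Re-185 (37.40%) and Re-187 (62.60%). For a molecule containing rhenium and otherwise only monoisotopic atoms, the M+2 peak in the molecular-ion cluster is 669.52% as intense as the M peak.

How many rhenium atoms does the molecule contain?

4

For n independent Re atoms, I(M+2)/I(M) = n · (abundance Re-187) / (abundance Re-185) = n · 0.6260/0.3740.
n = 6.6952 × 0.3740/0.6260 = 4.00 ≈ 4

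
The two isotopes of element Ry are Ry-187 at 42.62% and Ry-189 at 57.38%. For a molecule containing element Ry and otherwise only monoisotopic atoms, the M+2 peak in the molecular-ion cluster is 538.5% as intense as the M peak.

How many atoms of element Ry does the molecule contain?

4

For n independent Ry atoms, I(M+2)/I(M) = n · (abundance Ry-189) / (abundance Ry-187) = n · 0.5738/0.4262.
n = 5.385 × 0.4262/0.5738 = 4.00 ≈ 4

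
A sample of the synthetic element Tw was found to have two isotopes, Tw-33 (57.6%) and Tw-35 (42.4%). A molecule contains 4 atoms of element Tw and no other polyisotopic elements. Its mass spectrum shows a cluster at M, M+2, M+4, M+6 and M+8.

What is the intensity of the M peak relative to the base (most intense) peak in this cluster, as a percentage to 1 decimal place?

Term probabilities: M 0.1101, M+2 0.3241, M+4 0.3579, M+6 0.1756, M+8 0.0323. Base peak = M+4.
P(M+4) = C(4,2) × 0.576^2 × 0.424^2 = 6 × 0.331776 × 0.179776 = 0.357872 (base)
P(M) = C(4,0) × 0.576^4 × 0.424^0 = 1 × 0.11007531 × 1.0000 = 0.110075
Relative intensity = 0.110075 / 0.357872 × 100 = 30.8

30.8%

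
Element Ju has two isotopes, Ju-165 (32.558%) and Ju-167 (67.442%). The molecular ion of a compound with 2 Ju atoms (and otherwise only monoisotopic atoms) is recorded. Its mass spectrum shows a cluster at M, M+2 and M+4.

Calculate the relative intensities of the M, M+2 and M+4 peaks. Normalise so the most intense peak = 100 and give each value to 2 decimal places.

The 2 Ju atoms are independent, so intensities follow the terms of (0.32558 + 0.67442)^2.
P(M) = 0.32558^2 = 0.106002
P(M+2) = 2 × 0.32558^1 × 0.67442^1 = 0.439155
P(M+4) = 0.67442^2 = 0.454842
The M+4 peak is largest (0.454842); scaling to 100 gives 23.31 : 96.55 : 100.00.

23.31 : 96.55 : 100.00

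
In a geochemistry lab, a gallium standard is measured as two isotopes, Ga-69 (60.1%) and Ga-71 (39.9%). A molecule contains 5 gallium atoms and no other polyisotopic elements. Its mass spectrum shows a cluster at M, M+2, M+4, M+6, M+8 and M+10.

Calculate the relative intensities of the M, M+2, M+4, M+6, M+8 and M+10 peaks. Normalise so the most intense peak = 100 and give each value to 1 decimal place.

22.7 : 75.3 : 100.0 : 66.4 : 22.0 : 2.9

The 5 Ga atoms are independent, so intensities follow the terms of (0.601 + 0.399)^5.
P(M) = 0.601^5 = 0.078410
P(M+2) = 5 × 0.601^4 × 0.399^1 = 0.260280
P(M+4) = 10 × 0.601^3 × 0.399^2 = 0.345596
P(M+6) = 10 × 0.601^2 × 0.399^3 = 0.229439
P(M+8) = 5 × 0.601^1 × 0.399^4 = 0.076162
P(M+10) = 0.399^5 = 0.010113
The M+4 peak is largest (0.345596); scaling to 100 gives 22.7 : 75.3 : 100.0 : 66.4 : 22.0 : 2.9.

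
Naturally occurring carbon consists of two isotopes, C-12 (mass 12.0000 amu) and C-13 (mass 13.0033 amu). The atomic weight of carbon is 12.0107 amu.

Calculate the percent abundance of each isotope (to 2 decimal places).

Let x be the fractional abundance of C-12; then C-13 has abundance 1 − x.
12.0000·x + 13.0033·(1 − x) = 12.0107
(12.0000 − 13.0033)·x = 12.0107 − 13.0033
x = -0.9926 / -1.0033 = 0.98934 → 98.93% C-12, 1.07% C-13.

C-12: 98.93%, C-13: 1.07%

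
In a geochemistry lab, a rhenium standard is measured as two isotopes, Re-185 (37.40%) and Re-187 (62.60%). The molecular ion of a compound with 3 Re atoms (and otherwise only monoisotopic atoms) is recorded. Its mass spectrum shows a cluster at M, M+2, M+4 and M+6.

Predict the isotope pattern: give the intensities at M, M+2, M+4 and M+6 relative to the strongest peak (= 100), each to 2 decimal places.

11.90 : 59.74 : 100.00 : 55.79

Expanding (0.3740 + 0.6260)^3:
P(M) = 0.3740^3 = 0.052314
P(M+2) = 3 × 0.3740^2 × 0.6260^1 = 0.262687
P(M+4) = 3 × 0.3740^1 × 0.6260^2 = 0.439685
P(M+6) = 0.6260^3 = 0.245314
The M+4 peak is largest (0.439685); scaling to 100 gives 11.90 : 59.74 : 100.00 : 55.79.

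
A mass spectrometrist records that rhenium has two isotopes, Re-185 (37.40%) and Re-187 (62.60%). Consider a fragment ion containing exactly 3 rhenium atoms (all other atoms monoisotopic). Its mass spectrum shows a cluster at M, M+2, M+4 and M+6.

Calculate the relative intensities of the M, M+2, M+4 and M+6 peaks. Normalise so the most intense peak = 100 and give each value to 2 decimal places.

The 3 Re atoms are independent, so intensities follow the terms of (0.3740 + 0.6260)^3.
P(M) = 0.3740^3 = 0.052314
P(M+2) = 3 × 0.3740^2 × 0.6260^1 = 0.262687
P(M+4) = 3 × 0.3740^1 × 0.6260^2 = 0.439685
P(M+6) = 0.6260^3 = 0.245314
The M+4 peak is largest (0.439685); scaling to 100 gives 11.90 : 59.74 : 100.00 : 55.79.

11.90 : 59.74 : 100.00 : 55.79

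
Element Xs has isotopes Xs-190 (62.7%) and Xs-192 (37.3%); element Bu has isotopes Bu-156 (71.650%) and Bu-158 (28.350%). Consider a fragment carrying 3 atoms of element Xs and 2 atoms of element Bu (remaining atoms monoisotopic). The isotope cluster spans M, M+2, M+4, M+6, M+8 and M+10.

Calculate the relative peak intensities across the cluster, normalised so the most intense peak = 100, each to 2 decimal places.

Element Xs pattern (n=3): 0.24649188 : 0.43991135 : 0.26170165 : 0.05189512
Element Bu pattern (n=2): 0.51337225 : 0.4062555 : 0.08037225
Convolve the two distributions (both contribute in 2-u steps):
  M: 0.24649188×0.51337225 = 0.126542
  M+2: 0.24649188×0.4062555 + 0.43991135×0.51337225 = 0.325977
  M+4: 0.24649188×0.08037225 + 0.43991135×0.4062555 + 0.26170165×0.51337225 = 0.332878
  M+6: 0.43991135×0.08037225 + 0.26170165×0.4062555 + 0.05189512×0.51337225 = 0.168316
  M+8: 0.26170165×0.08037225 + 0.05189512×0.4062555 = 0.042116
  M+10: 0.05189512×0.08037225 = 0.004171
Scale to base peak (0.332878) = 100: 38.01 : 97.93 : 100.00 : 50.56 : 12.65 : 1.25

38.01 : 97.93 : 100.00 : 50.56 : 12.65 : 1.25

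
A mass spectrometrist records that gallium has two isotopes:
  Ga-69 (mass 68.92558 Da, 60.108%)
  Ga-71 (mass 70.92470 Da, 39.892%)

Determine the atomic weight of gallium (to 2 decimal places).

Weight each isotope mass by its fractional abundance: 0.60108 × 68.92558 + 0.39892 × 70.92470
= 41.429788 + 28.293281 = 69.723069 Da

69.72 Da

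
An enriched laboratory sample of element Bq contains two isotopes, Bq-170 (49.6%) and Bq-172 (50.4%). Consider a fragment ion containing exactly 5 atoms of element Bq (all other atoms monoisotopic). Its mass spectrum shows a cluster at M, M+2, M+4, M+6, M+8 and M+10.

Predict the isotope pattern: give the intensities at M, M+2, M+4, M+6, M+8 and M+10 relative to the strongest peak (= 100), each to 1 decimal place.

9.5 : 48.4 : 98.4 : 100.0 : 50.8 : 10.3

Expanding (0.496 + 0.504)^5:
P(M) = 0.496^5 = 0.030020
P(M+2) = 5 × 0.496^4 × 0.504^1 = 0.152520
P(M+4) = 10 × 0.496^3 × 0.504^2 = 0.309960
P(M+6) = 10 × 0.496^2 × 0.504^3 = 0.314960
P(M+8) = 5 × 0.496^1 × 0.504^4 = 0.160020
P(M+10) = 0.504^5 = 0.032520
The M+6 peak is largest (0.314960); scaling to 100 gives 9.5 : 48.4 : 98.4 : 100.0 : 50.8 : 10.3.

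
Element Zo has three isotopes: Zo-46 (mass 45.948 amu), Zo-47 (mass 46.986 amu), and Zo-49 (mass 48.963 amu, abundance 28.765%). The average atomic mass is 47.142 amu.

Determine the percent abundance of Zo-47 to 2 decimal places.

Let x and y be the fractions of Zo-46 and Zo-47. Then x + y = 1 − 0.28765 = 0.71235 and 45.948x + 46.986y = 47.142 − 0.28765×48.963 = 33.05779305.
Substituting: 45.948x + 46.986(0.71235 − x) = 33.05779305
(45.948 − 46.986)x = -0.41268405  ⇒  x = 0.39758, y = 0.31477
Zo-46: 39.76%, Zo-47: 31.48%.

31.48%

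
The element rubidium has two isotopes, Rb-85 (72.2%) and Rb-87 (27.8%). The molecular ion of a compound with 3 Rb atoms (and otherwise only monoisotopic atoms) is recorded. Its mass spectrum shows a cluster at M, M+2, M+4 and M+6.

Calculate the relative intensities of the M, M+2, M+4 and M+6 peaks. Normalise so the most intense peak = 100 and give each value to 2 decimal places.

Each Rb atom is independently Rb-85 (p = 0.722) or Rb-87 (q = 0.278); the cluster is the binomial expansion (p + q)^3.
P(M) = 0.722^3 = 0.376367
P(M+2) = 3 × 0.722^2 × 0.278^1 = 0.434751
P(M+4) = 3 × 0.722^1 × 0.278^2 = 0.167397
P(M+6) = 0.278^3 = 0.021485
The M+2 peak is largest (0.434751); scaling to 100 gives 86.57 : 100.00 : 38.50 : 4.94.

86.57 : 100.00 : 38.50 : 4.94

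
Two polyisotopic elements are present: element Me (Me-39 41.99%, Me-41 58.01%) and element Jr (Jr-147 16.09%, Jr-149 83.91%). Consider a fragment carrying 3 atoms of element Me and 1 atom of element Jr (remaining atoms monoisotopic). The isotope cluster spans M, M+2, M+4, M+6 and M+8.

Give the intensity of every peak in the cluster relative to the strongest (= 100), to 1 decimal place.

Element Me pattern (n=3): 0.07403509 : 0.30684275 : 0.42390922 : 0.19521294
Element Jr pattern (n=1): 0.1609 : 0.8391
Convolve the two distributions (both contribute in 2-u steps):
  M: 0.07403509×0.1609 = 0.011912
  M+2: 0.07403509×0.8391 + 0.30684275×0.1609 = 0.111494
  M+4: 0.30684275×0.8391 + 0.42390922×0.1609 = 0.325679
  M+6: 0.42390922×0.8391 + 0.19521294×0.1609 = 0.387112
  M+8: 0.19521294×0.8391 = 0.163803
Scale to base peak (0.387112) = 100: 3.1 : 28.8 : 84.1 : 100.0 : 42.3

3.1 : 28.8 : 84.1 : 100.0 : 42.3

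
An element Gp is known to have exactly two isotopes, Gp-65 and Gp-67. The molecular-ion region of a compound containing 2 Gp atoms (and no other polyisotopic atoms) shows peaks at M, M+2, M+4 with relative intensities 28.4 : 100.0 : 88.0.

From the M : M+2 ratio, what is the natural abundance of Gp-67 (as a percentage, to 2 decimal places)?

63.78%

Let p = fractional abundance of Gp-65. I(M+2)/I(M) = [C(2,1)·p^1·(1−p)] / p^2 = 2·(1−p)/p = 100.0/28.4 = 3.5211
(1−p)/p = 3.5211/2 = 1.7606  ⇒  p = 1/(1 + 1.7606) = 0.3622
Gp-65: 36.22%, Gp-67: 63.78%.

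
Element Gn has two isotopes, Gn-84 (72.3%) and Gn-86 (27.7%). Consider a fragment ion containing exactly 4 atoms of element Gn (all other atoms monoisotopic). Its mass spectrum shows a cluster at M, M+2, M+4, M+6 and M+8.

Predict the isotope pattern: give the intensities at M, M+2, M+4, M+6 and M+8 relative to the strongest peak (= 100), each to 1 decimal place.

Each Gn atom is independently Gn-84 (p = 0.723) or Gn-86 (q = 0.277); the cluster is the binomial expansion (p + q)^4.
P(M) = 0.723^4 = 0.273246
P(M+2) = 4 × 0.723^3 × 0.277^1 = 0.418750
P(M+4) = 6 × 0.723^2 × 0.277^2 = 0.240651
P(M+6) = 4 × 0.723^1 × 0.277^3 = 0.061466
P(M+8) = 0.277^4 = 0.005887
The M+2 peak is largest (0.418750); scaling to 100 gives 65.3 : 100.0 : 57.5 : 14.7 : 1.4.

65.3 : 100.0 : 57.5 : 14.7 : 1.4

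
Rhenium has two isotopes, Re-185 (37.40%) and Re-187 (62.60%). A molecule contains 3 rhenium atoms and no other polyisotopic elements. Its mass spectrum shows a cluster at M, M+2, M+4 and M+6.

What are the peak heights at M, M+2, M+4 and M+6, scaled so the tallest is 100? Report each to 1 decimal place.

Each Re atom is independently Re-185 (p = 0.3740) or Re-187 (q = 0.6260); the cluster is the binomial expansion (p + q)^3.
P(M) = 0.3740^3 = 0.052314
P(M+2) = 3 × 0.3740^2 × 0.6260^1 = 0.262687
P(M+4) = 3 × 0.3740^1 × 0.6260^2 = 0.439685
P(M+6) = 0.6260^3 = 0.245314
The M+4 peak is largest (0.439685); scaling to 100 gives 11.9 : 59.7 : 100.0 : 55.8.

11.9 : 59.7 : 100.0 : 55.8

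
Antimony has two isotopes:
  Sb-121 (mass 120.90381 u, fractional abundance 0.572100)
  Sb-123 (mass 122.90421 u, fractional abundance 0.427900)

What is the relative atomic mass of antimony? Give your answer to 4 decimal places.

Average mass = Σ (abundance × isotope mass) = 0.572100 × 120.90381 + 0.427900 × 122.90421
= 69.169070 + 52.590711 = 121.759781 u

121.7598 u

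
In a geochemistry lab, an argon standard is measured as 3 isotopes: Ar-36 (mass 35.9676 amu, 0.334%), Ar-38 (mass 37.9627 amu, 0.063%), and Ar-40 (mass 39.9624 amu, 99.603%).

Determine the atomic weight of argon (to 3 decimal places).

Ar = Σ fᵢ·mᵢ = 0.00334 × 35.9676 + 0.00063 × 37.9627 + 0.99603 × 39.9624
= 0.12013 + 0.02392 + 39.80375 = 39.94780 amu

39.948 amu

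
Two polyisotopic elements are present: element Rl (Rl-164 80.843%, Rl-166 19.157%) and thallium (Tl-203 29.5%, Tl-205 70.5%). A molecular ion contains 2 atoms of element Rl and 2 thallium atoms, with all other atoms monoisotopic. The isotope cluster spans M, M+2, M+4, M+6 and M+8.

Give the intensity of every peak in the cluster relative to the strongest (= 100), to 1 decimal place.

12.4 : 65.4 : 100.0 : 37.0 : 4.0

Element Rl pattern (n=2): 0.65355906 : 0.30974187 : 0.03669906
Thallium pattern (n=2): 0.087025 : 0.41595 : 0.497025
Convolve the two distributions (both contribute in 2-u steps):
  M: 0.65355906×0.087025 = 0.056876
  M+2: 0.65355906×0.41595 + 0.30974187×0.087025 = 0.298803
  M+4: 0.65355906×0.497025 + 0.30974187×0.41595 + 0.03669906×0.087025 = 0.456866
  M+6: 0.30974187×0.497025 + 0.03669906×0.41595 = 0.169214
  M+8: 0.03669906×0.497025 = 0.018240
Scale to base peak (0.456866) = 100: 12.4 : 65.4 : 100.0 : 37.0 : 4.0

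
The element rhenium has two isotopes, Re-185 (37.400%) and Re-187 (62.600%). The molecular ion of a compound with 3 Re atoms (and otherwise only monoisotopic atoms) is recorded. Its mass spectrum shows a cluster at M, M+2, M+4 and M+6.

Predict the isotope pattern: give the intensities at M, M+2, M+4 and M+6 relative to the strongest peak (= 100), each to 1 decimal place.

The 3 Re atoms are independent, so intensities follow the terms of (0.37400 + 0.62600)^3.
P(M) = 0.37400^3 = 0.052314
P(M+2) = 3 × 0.37400^2 × 0.62600^1 = 0.262687
P(M+4) = 3 × 0.37400^1 × 0.62600^2 = 0.439685
P(M+6) = 0.62600^3 = 0.245314
The M+4 peak is largest (0.439685); scaling to 100 gives 11.9 : 59.7 : 100.0 : 55.8.

11.9 : 59.7 : 100.0 : 55.8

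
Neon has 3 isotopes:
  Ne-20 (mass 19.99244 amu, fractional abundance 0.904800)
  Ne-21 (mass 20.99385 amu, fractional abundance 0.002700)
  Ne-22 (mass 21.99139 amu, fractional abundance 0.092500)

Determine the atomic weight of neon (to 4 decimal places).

20.1800 amu

Ar = Σ fᵢ·mᵢ = 0.904800 × 19.99244 + 0.002700 × 20.99385 + 0.092500 × 21.99139
= 18.089160 + 0.056683 + 2.034204 = 20.180047 amu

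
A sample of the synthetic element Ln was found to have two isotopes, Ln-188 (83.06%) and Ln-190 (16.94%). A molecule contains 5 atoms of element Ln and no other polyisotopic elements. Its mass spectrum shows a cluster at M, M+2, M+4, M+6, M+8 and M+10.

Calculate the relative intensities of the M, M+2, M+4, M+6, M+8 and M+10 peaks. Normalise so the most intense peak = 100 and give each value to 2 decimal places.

98.06 : 100.00 : 40.79 : 8.32 : 0.85 : 0.03

Expanding (0.8306 + 0.1694)^5:
P(M) = 0.8306^5 = 0.395330
P(M+2) = 5 × 0.8306^4 × 0.1694^1 = 0.403136
P(M+4) = 10 × 0.8306^3 × 0.1694^2 = 0.164438
P(M+6) = 10 × 0.8306^2 × 0.1694^3 = 0.033537
P(M+8) = 5 × 0.8306^1 × 0.1694^4 = 0.003420
P(M+10) = 0.1694^5 = 0.000139
The M+2 peak is largest (0.403136); scaling to 100 gives 98.06 : 100.00 : 40.79 : 8.32 : 0.85 : 0.03.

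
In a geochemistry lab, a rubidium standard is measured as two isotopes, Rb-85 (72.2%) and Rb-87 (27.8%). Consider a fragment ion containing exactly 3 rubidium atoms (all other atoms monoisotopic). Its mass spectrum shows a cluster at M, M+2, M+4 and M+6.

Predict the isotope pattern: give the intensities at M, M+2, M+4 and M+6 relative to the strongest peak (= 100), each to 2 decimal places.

86.57 : 100.00 : 38.50 : 4.94

Each Rb atom is independently Rb-85 (p = 0.722) or Rb-87 (q = 0.278); the cluster is the binomial expansion (p + q)^3.
P(M) = 0.722^3 = 0.376367
P(M+2) = 3 × 0.722^2 × 0.278^1 = 0.434751
P(M+4) = 3 × 0.722^1 × 0.278^2 = 0.167397
P(M+6) = 0.278^3 = 0.021485
The M+2 peak is largest (0.434751); scaling to 100 gives 86.57 : 100.00 : 38.50 : 4.94.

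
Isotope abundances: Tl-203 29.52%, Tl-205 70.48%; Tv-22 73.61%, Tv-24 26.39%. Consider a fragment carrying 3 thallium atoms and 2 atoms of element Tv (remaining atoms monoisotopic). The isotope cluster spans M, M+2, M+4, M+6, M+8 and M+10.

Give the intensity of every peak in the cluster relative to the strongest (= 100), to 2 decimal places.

3.73 : 29.41 : 83.48 : 100.00 : 44.63 : 6.53

Thallium pattern (n=3): 0.02572463 : 0.18425524 : 0.43991564 : 0.35010449
Element Tv pattern (n=2): 0.54184321 : 0.38851358 : 0.06964321
Convolve the two distributions (both contribute in 2-u steps):
  M: 0.02572463×0.54184321 = 0.013939
  M+2: 0.02572463×0.38851358 + 0.18425524×0.54184321 = 0.109832
  M+4: 0.02572463×0.06964321 + 0.18425524×0.38851358 + 0.43991564×0.54184321 = 0.311743
  M+6: 0.18425524×0.06964321 + 0.43991564×0.38851358 + 0.35010449×0.54184321 = 0.373447
  M+8: 0.43991564×0.06964321 + 0.35010449×0.38851358 = 0.166657
  M+10: 0.35010449×0.06964321 = 0.024382
Scale to base peak (0.373447) = 100: 3.73 : 29.41 : 83.48 : 100.00 : 44.63 : 6.53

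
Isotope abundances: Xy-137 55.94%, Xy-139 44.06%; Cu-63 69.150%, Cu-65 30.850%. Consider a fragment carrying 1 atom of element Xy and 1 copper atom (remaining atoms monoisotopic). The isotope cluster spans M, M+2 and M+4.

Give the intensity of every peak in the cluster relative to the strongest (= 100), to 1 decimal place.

81.1 : 100.0 : 28.5

Element Xy pattern (n=1): 0.5594 : 0.4406
Copper pattern (n=1): 0.6915 : 0.3085
Convolve the two distributions (both contribute in 2-u steps):
  M: 0.5594×0.6915 = 0.386825
  M+2: 0.5594×0.3085 + 0.4406×0.6915 = 0.477250
  M+4: 0.4406×0.3085 = 0.135925
Scale to base peak (0.477250) = 100: 81.1 : 100.0 : 28.5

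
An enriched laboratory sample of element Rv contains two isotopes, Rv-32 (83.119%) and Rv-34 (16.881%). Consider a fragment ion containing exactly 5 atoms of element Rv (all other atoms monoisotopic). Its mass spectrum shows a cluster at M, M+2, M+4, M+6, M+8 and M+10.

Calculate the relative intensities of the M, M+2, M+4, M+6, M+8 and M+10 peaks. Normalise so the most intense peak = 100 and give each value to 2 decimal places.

98.48 : 100.00 : 40.62 : 8.25 : 0.84 : 0.03

The 5 Rv atoms are independent, so intensities follow the terms of (0.83119 + 0.16881)^5.
P(M) = 0.83119^5 = 0.396736
P(M+2) = 5 × 0.83119^4 × 0.16881^1 = 0.402874
P(M+4) = 10 × 0.83119^3 × 0.16881^2 = 0.163643
P(M+6) = 10 × 0.83119^2 × 0.16881^3 = 0.033235
P(M+8) = 5 × 0.83119^1 × 0.16881^4 = 0.003375
P(M+10) = 0.16881^5 = 0.000137
The M+2 peak is largest (0.402874); scaling to 100 gives 98.48 : 100.00 : 40.62 : 8.25 : 0.84 : 0.03.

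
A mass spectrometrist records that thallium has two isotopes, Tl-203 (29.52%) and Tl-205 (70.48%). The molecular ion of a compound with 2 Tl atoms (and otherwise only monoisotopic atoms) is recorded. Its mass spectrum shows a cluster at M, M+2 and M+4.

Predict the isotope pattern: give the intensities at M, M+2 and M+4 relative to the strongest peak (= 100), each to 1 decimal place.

The 2 Tl atoms are independent, so intensities follow the terms of (0.2952 + 0.7048)^2.
P(M) = 0.2952^2 = 0.087143
P(M+2) = 2 × 0.2952^1 × 0.7048^1 = 0.416114
P(M+4) = 0.7048^2 = 0.496743
The M+4 peak is largest (0.496743); scaling to 100 gives 17.5 : 83.8 : 100.0.

17.5 : 83.8 : 100.0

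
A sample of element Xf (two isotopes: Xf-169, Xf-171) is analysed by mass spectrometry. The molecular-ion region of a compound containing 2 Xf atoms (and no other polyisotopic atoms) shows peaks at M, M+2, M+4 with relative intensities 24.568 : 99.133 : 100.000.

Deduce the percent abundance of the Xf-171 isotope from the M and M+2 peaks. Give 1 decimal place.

66.9%

Let p = fractional abundance of Xf-169. I(M+2)/I(M) = [C(2,1)·p^1·(1−p)] / p^2 = 2·(1−p)/p = 99.133/24.568 = 4.0350
(1−p)/p = 4.0350/2 = 2.0175  ⇒  p = 1/(1 + 2.0175) = 0.3314
Xf-169: 33.1%, Xf-171: 66.9%.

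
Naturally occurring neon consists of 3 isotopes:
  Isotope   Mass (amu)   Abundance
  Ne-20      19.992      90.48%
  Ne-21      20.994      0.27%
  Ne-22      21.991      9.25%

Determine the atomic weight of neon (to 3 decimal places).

20.180 amu

Ar = Σ fᵢ·mᵢ = 0.9048 × 19.992 + 0.0027 × 20.994 + 0.0925 × 21.991
= 18.0888 + 0.0567 + 2.0342 = 20.1797 amu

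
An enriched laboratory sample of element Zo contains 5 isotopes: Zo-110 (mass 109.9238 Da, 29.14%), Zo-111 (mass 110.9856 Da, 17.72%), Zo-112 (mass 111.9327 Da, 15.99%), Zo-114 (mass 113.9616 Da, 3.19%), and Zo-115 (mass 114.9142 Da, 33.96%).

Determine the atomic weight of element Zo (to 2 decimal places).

112.26 Da

Average mass = Σ (abundance × isotope mass) = 0.2914 × 109.9238 + 0.1772 × 110.9856 + 0.1599 × 111.9327 + 0.0319 × 113.9616 + 0.3396 × 114.9142
= 32.03180 + 19.66665 + 17.89804 + 3.63538 + 39.02486 = 112.25673 Da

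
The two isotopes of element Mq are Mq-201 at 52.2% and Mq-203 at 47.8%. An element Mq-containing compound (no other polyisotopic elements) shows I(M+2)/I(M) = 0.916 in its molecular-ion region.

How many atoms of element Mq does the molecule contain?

With n Mq atoms, P(M+2)/P(M) = C(n,1)·p^(n−1)q / p^n = n·q/p = n · 0.478/0.522.
n = 0.916 × 0.522/0.478 = 1.00 ≈ 1

1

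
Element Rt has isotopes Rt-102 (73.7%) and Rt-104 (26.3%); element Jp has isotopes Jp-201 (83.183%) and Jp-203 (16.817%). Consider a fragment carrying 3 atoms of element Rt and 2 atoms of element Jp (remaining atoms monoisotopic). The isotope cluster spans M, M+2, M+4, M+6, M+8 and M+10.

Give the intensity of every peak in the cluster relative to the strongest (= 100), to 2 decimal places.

67.80 : 100.00 : 58.02 : 16.52 : 2.30 : 0.13

Element Rt pattern (n=3): 0.40031555 : 0.42856034 : 0.15293266 : 0.01819145
Element Jp pattern (n=2): 0.69194115 : 0.2797777 : 0.02828115
Convolve the two distributions (both contribute in 2-u steps):
  M: 0.40031555×0.69194115 = 0.276995
  M+2: 0.40031555×0.2797777 + 0.42856034×0.69194115 = 0.408538
  M+4: 0.40031555×0.02828115 + 0.42856034×0.2797777 + 0.15293266×0.69194115 = 0.237043
  M+6: 0.42856034×0.02828115 + 0.15293266×0.2797777 + 0.01819145×0.69194115 = 0.067495
  M+8: 0.15293266×0.02828115 + 0.01819145×0.2797777 = 0.009415
  M+10: 0.01819145×0.02828115 = 0.000514
Scale to base peak (0.408538) = 100: 67.80 : 100.00 : 58.02 : 16.52 : 2.30 : 0.13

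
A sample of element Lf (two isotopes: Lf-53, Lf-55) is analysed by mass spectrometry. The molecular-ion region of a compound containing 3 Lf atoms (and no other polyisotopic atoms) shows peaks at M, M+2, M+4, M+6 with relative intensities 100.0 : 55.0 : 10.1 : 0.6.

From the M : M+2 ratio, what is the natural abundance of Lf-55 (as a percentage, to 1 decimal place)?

If p is the fraction of Lf that is Lf-53, then I(M+2)/I(M) = [C(3,1)·p^2·(1−p)] / p^3 = 3·(1−p)/p = 55.0/100.0 = 0.5500
(1−p)/p = 0.5500/3 = 0.1833  ⇒  p = 1/(1 + 0.1833) = 0.8451
Lf-53: 84.5%, Lf-55: 15.5%.

15.5%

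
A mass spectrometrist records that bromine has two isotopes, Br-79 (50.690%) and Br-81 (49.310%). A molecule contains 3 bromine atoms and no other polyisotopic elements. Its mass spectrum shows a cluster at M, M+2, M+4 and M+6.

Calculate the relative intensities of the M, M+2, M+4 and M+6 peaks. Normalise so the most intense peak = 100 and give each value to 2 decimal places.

34.27 : 100.00 : 97.28 : 31.54

The 3 Br atoms are independent, so intensities follow the terms of (0.50690 + 0.49310)^3.
P(M) = 0.50690^3 = 0.130247
P(M+2) = 3 × 0.50690^2 × 0.49310^1 = 0.380103
P(M+4) = 3 × 0.50690^1 × 0.49310^2 = 0.369755
P(M+6) = 0.49310^3 = 0.119896
The M+2 peak is largest (0.380103); scaling to 100 gives 34.27 : 100.00 : 97.28 : 31.54.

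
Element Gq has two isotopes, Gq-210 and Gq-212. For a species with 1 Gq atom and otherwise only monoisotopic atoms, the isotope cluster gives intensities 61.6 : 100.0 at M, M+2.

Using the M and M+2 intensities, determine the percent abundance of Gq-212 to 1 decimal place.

If p is the fraction of Gq that is Gq-210, then I(M+2)/I(M) = [C(1,1)·p^0·(1−p)] / p^1 = 1·(1−p)/p = 100.0/61.6 = 1.6234
(1−p)/p = 1.6234/1 = 1.6234  ⇒  p = 1/(1 + 1.6234) = 0.3812
Gq-210: 38.1%, Gq-212: 61.9%.

61.9%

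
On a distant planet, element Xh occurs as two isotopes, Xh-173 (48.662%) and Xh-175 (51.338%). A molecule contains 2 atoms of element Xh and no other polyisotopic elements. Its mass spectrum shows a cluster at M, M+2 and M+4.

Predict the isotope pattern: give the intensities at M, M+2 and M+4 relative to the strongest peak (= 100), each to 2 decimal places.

Expanding (0.48662 + 0.51338)^2:
P(M) = 0.48662^2 = 0.236799
P(M+2) = 2 × 0.48662^1 × 0.51338^1 = 0.499642
P(M+4) = 0.51338^2 = 0.263559
The M+2 peak is largest (0.499642); scaling to 100 gives 47.39 : 100.00 : 52.75.

47.39 : 100.00 : 52.75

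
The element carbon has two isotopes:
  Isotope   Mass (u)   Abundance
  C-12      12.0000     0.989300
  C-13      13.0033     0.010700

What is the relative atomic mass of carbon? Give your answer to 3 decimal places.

12.011 u

Ar = Σ fᵢ·mᵢ = 0.989300 × 12.0000 + 0.010700 × 13.0033
= 11.87160 + 0.13914 = 12.01074 u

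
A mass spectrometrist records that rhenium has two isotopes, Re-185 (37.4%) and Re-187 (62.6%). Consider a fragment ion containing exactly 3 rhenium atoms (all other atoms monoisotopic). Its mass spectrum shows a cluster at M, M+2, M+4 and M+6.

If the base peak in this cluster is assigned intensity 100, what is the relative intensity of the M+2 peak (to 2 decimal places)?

(0.374 + 0.626)^3 gives M 0.0523, M+2 0.2627, M+4 0.4397, M+6 0.2453; the largest is M+4.
P(M+4) = C(3,2) × 0.374^1 × 0.626^2 = 3 × 0.3740 × 0.391876 = 0.439685 (base)
P(M+2) = C(3,1) × 0.374^2 × 0.626^1 = 3 × 0.139876 × 0.6260 = 0.262687
Relative intensity = 0.262687 / 0.439685 × 100 = 59.74

59.74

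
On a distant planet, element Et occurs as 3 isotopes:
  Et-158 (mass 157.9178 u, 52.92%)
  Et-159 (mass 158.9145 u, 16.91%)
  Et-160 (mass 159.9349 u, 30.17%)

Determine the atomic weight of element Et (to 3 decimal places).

Weight each isotope mass by its fractional abundance: 0.5292 × 157.9178 + 0.1691 × 158.9145 + 0.3017 × 159.9349
= 83.57010 + 26.87244 + 48.25236 = 158.69490 u

158.695 u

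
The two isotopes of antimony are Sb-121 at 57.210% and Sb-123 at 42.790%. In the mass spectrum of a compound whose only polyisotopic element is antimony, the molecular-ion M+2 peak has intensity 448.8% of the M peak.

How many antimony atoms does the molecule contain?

With n Sb atoms, P(M+2)/P(M) = C(n,1)·p^(n−1)q / p^n = n·q/p = n · 0.42790/0.57210.
n = 4.488 × 0.57210/0.42790 = 6.00 ≈ 6

6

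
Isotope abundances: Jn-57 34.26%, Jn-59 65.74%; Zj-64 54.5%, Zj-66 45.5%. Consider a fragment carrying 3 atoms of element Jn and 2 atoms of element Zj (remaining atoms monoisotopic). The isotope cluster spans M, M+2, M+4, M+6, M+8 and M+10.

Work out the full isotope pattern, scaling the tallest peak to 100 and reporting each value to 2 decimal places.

3.39 : 25.16 : 72.34 : 100.00 : 66.04 : 16.68

Element Jn pattern (n=3): 0.04021259 : 0.2314865 : 0.44418922 : 0.28411169
Element Zj pattern (n=2): 0.297025 : 0.49595 : 0.207025
Convolve the two distributions (both contribute in 2-u steps):
  M: 0.04021259×0.297025 = 0.011944
  M+2: 0.04021259×0.49595 + 0.2314865×0.297025 = 0.088701
  M+4: 0.04021259×0.207025 + 0.2314865×0.49595 + 0.44418922×0.297025 = 0.255066
  M+6: 0.2314865×0.207025 + 0.44418922×0.49595 + 0.28411169×0.297025 = 0.352607
  M+8: 0.44418922×0.207025 + 0.28411169×0.49595 = 0.232863
  M+10: 0.28411169×0.207025 = 0.058818
Scale to base peak (0.352607) = 100: 3.39 : 25.16 : 72.34 : 100.00 : 66.04 : 16.68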